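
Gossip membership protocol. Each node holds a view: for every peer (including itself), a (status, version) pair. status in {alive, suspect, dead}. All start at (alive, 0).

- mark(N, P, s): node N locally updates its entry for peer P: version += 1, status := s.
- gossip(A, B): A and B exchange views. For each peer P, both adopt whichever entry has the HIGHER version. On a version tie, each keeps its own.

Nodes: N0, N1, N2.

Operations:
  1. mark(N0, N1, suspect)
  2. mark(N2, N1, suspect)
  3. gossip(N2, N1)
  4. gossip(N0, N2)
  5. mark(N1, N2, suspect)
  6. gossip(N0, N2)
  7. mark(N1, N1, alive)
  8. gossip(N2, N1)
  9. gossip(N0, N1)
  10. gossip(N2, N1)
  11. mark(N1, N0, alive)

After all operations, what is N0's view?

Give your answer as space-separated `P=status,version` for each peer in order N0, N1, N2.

Answer: N0=alive,0 N1=alive,2 N2=suspect,1

Derivation:
Op 1: N0 marks N1=suspect -> (suspect,v1)
Op 2: N2 marks N1=suspect -> (suspect,v1)
Op 3: gossip N2<->N1 -> N2.N0=(alive,v0) N2.N1=(suspect,v1) N2.N2=(alive,v0) | N1.N0=(alive,v0) N1.N1=(suspect,v1) N1.N2=(alive,v0)
Op 4: gossip N0<->N2 -> N0.N0=(alive,v0) N0.N1=(suspect,v1) N0.N2=(alive,v0) | N2.N0=(alive,v0) N2.N1=(suspect,v1) N2.N2=(alive,v0)
Op 5: N1 marks N2=suspect -> (suspect,v1)
Op 6: gossip N0<->N2 -> N0.N0=(alive,v0) N0.N1=(suspect,v1) N0.N2=(alive,v0) | N2.N0=(alive,v0) N2.N1=(suspect,v1) N2.N2=(alive,v0)
Op 7: N1 marks N1=alive -> (alive,v2)
Op 8: gossip N2<->N1 -> N2.N0=(alive,v0) N2.N1=(alive,v2) N2.N2=(suspect,v1) | N1.N0=(alive,v0) N1.N1=(alive,v2) N1.N2=(suspect,v1)
Op 9: gossip N0<->N1 -> N0.N0=(alive,v0) N0.N1=(alive,v2) N0.N2=(suspect,v1) | N1.N0=(alive,v0) N1.N1=(alive,v2) N1.N2=(suspect,v1)
Op 10: gossip N2<->N1 -> N2.N0=(alive,v0) N2.N1=(alive,v2) N2.N2=(suspect,v1) | N1.N0=(alive,v0) N1.N1=(alive,v2) N1.N2=(suspect,v1)
Op 11: N1 marks N0=alive -> (alive,v1)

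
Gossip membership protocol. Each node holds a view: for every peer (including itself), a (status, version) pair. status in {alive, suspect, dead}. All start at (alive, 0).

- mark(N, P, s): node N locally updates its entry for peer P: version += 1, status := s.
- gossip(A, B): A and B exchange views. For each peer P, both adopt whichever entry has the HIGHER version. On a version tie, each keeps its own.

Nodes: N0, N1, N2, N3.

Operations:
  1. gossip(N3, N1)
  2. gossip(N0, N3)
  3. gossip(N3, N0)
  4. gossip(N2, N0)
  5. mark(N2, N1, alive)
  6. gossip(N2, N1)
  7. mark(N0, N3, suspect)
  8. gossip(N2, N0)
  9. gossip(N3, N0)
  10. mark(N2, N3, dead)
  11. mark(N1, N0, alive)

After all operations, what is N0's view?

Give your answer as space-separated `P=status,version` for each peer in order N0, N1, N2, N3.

Op 1: gossip N3<->N1 -> N3.N0=(alive,v0) N3.N1=(alive,v0) N3.N2=(alive,v0) N3.N3=(alive,v0) | N1.N0=(alive,v0) N1.N1=(alive,v0) N1.N2=(alive,v0) N1.N3=(alive,v0)
Op 2: gossip N0<->N3 -> N0.N0=(alive,v0) N0.N1=(alive,v0) N0.N2=(alive,v0) N0.N3=(alive,v0) | N3.N0=(alive,v0) N3.N1=(alive,v0) N3.N2=(alive,v0) N3.N3=(alive,v0)
Op 3: gossip N3<->N0 -> N3.N0=(alive,v0) N3.N1=(alive,v0) N3.N2=(alive,v0) N3.N3=(alive,v0) | N0.N0=(alive,v0) N0.N1=(alive,v0) N0.N2=(alive,v0) N0.N3=(alive,v0)
Op 4: gossip N2<->N0 -> N2.N0=(alive,v0) N2.N1=(alive,v0) N2.N2=(alive,v0) N2.N3=(alive,v0) | N0.N0=(alive,v0) N0.N1=(alive,v0) N0.N2=(alive,v0) N0.N3=(alive,v0)
Op 5: N2 marks N1=alive -> (alive,v1)
Op 6: gossip N2<->N1 -> N2.N0=(alive,v0) N2.N1=(alive,v1) N2.N2=(alive,v0) N2.N3=(alive,v0) | N1.N0=(alive,v0) N1.N1=(alive,v1) N1.N2=(alive,v0) N1.N3=(alive,v0)
Op 7: N0 marks N3=suspect -> (suspect,v1)
Op 8: gossip N2<->N0 -> N2.N0=(alive,v0) N2.N1=(alive,v1) N2.N2=(alive,v0) N2.N3=(suspect,v1) | N0.N0=(alive,v0) N0.N1=(alive,v1) N0.N2=(alive,v0) N0.N3=(suspect,v1)
Op 9: gossip N3<->N0 -> N3.N0=(alive,v0) N3.N1=(alive,v1) N3.N2=(alive,v0) N3.N3=(suspect,v1) | N0.N0=(alive,v0) N0.N1=(alive,v1) N0.N2=(alive,v0) N0.N3=(suspect,v1)
Op 10: N2 marks N3=dead -> (dead,v2)
Op 11: N1 marks N0=alive -> (alive,v1)

Answer: N0=alive,0 N1=alive,1 N2=alive,0 N3=suspect,1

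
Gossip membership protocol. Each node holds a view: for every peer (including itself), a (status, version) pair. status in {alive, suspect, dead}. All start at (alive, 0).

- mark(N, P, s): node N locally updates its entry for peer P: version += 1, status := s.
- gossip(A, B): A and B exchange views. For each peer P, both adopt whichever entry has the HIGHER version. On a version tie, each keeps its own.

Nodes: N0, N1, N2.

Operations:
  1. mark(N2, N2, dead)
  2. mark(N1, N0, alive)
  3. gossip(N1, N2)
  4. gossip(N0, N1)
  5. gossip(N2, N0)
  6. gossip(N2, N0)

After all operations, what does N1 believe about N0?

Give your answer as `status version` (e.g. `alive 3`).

Op 1: N2 marks N2=dead -> (dead,v1)
Op 2: N1 marks N0=alive -> (alive,v1)
Op 3: gossip N1<->N2 -> N1.N0=(alive,v1) N1.N1=(alive,v0) N1.N2=(dead,v1) | N2.N0=(alive,v1) N2.N1=(alive,v0) N2.N2=(dead,v1)
Op 4: gossip N0<->N1 -> N0.N0=(alive,v1) N0.N1=(alive,v0) N0.N2=(dead,v1) | N1.N0=(alive,v1) N1.N1=(alive,v0) N1.N2=(dead,v1)
Op 5: gossip N2<->N0 -> N2.N0=(alive,v1) N2.N1=(alive,v0) N2.N2=(dead,v1) | N0.N0=(alive,v1) N0.N1=(alive,v0) N0.N2=(dead,v1)
Op 6: gossip N2<->N0 -> N2.N0=(alive,v1) N2.N1=(alive,v0) N2.N2=(dead,v1) | N0.N0=(alive,v1) N0.N1=(alive,v0) N0.N2=(dead,v1)

Answer: alive 1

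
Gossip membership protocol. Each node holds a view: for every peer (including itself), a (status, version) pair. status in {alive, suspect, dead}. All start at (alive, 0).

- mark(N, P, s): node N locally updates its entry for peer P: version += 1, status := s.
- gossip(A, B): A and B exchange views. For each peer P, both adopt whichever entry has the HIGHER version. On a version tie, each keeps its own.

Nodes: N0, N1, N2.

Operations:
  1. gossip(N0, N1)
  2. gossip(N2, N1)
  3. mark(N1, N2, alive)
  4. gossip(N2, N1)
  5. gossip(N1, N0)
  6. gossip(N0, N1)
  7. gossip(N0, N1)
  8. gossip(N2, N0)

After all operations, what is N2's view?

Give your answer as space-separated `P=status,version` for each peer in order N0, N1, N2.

Answer: N0=alive,0 N1=alive,0 N2=alive,1

Derivation:
Op 1: gossip N0<->N1 -> N0.N0=(alive,v0) N0.N1=(alive,v0) N0.N2=(alive,v0) | N1.N0=(alive,v0) N1.N1=(alive,v0) N1.N2=(alive,v0)
Op 2: gossip N2<->N1 -> N2.N0=(alive,v0) N2.N1=(alive,v0) N2.N2=(alive,v0) | N1.N0=(alive,v0) N1.N1=(alive,v0) N1.N2=(alive,v0)
Op 3: N1 marks N2=alive -> (alive,v1)
Op 4: gossip N2<->N1 -> N2.N0=(alive,v0) N2.N1=(alive,v0) N2.N2=(alive,v1) | N1.N0=(alive,v0) N1.N1=(alive,v0) N1.N2=(alive,v1)
Op 5: gossip N1<->N0 -> N1.N0=(alive,v0) N1.N1=(alive,v0) N1.N2=(alive,v1) | N0.N0=(alive,v0) N0.N1=(alive,v0) N0.N2=(alive,v1)
Op 6: gossip N0<->N1 -> N0.N0=(alive,v0) N0.N1=(alive,v0) N0.N2=(alive,v1) | N1.N0=(alive,v0) N1.N1=(alive,v0) N1.N2=(alive,v1)
Op 7: gossip N0<->N1 -> N0.N0=(alive,v0) N0.N1=(alive,v0) N0.N2=(alive,v1) | N1.N0=(alive,v0) N1.N1=(alive,v0) N1.N2=(alive,v1)
Op 8: gossip N2<->N0 -> N2.N0=(alive,v0) N2.N1=(alive,v0) N2.N2=(alive,v1) | N0.N0=(alive,v0) N0.N1=(alive,v0) N0.N2=(alive,v1)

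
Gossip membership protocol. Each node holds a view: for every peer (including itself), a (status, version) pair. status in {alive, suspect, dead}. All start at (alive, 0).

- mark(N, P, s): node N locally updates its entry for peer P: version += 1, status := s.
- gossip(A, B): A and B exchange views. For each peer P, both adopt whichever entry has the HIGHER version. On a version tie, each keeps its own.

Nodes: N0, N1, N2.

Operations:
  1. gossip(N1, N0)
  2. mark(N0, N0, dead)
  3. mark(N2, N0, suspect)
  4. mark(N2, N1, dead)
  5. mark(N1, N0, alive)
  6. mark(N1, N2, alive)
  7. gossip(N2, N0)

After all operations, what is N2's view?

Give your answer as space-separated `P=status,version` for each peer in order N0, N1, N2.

Op 1: gossip N1<->N0 -> N1.N0=(alive,v0) N1.N1=(alive,v0) N1.N2=(alive,v0) | N0.N0=(alive,v0) N0.N1=(alive,v0) N0.N2=(alive,v0)
Op 2: N0 marks N0=dead -> (dead,v1)
Op 3: N2 marks N0=suspect -> (suspect,v1)
Op 4: N2 marks N1=dead -> (dead,v1)
Op 5: N1 marks N0=alive -> (alive,v1)
Op 6: N1 marks N2=alive -> (alive,v1)
Op 7: gossip N2<->N0 -> N2.N0=(suspect,v1) N2.N1=(dead,v1) N2.N2=(alive,v0) | N0.N0=(dead,v1) N0.N1=(dead,v1) N0.N2=(alive,v0)

Answer: N0=suspect,1 N1=dead,1 N2=alive,0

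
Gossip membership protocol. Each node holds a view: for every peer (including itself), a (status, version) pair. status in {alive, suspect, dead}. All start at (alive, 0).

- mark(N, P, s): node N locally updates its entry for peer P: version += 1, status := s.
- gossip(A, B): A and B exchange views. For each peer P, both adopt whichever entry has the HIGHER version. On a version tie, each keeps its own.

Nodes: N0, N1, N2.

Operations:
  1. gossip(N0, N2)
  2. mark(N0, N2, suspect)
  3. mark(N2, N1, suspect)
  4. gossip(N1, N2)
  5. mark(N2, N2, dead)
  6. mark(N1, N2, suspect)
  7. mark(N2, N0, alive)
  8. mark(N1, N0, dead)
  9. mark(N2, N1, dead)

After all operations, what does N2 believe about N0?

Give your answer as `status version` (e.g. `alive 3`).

Answer: alive 1

Derivation:
Op 1: gossip N0<->N2 -> N0.N0=(alive,v0) N0.N1=(alive,v0) N0.N2=(alive,v0) | N2.N0=(alive,v0) N2.N1=(alive,v0) N2.N2=(alive,v0)
Op 2: N0 marks N2=suspect -> (suspect,v1)
Op 3: N2 marks N1=suspect -> (suspect,v1)
Op 4: gossip N1<->N2 -> N1.N0=(alive,v0) N1.N1=(suspect,v1) N1.N2=(alive,v0) | N2.N0=(alive,v0) N2.N1=(suspect,v1) N2.N2=(alive,v0)
Op 5: N2 marks N2=dead -> (dead,v1)
Op 6: N1 marks N2=suspect -> (suspect,v1)
Op 7: N2 marks N0=alive -> (alive,v1)
Op 8: N1 marks N0=dead -> (dead,v1)
Op 9: N2 marks N1=dead -> (dead,v2)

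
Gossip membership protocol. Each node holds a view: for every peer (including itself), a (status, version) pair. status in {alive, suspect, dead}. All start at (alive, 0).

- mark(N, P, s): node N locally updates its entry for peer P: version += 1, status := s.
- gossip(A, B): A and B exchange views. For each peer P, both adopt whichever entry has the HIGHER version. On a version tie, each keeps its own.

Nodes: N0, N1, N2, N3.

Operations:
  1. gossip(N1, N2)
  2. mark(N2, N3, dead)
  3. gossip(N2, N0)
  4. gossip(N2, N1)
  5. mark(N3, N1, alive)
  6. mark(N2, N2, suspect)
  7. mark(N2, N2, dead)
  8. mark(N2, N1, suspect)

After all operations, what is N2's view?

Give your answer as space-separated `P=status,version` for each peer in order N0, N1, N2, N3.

Op 1: gossip N1<->N2 -> N1.N0=(alive,v0) N1.N1=(alive,v0) N1.N2=(alive,v0) N1.N3=(alive,v0) | N2.N0=(alive,v0) N2.N1=(alive,v0) N2.N2=(alive,v0) N2.N3=(alive,v0)
Op 2: N2 marks N3=dead -> (dead,v1)
Op 3: gossip N2<->N0 -> N2.N0=(alive,v0) N2.N1=(alive,v0) N2.N2=(alive,v0) N2.N3=(dead,v1) | N0.N0=(alive,v0) N0.N1=(alive,v0) N0.N2=(alive,v0) N0.N3=(dead,v1)
Op 4: gossip N2<->N1 -> N2.N0=(alive,v0) N2.N1=(alive,v0) N2.N2=(alive,v0) N2.N3=(dead,v1) | N1.N0=(alive,v0) N1.N1=(alive,v0) N1.N2=(alive,v0) N1.N3=(dead,v1)
Op 5: N3 marks N1=alive -> (alive,v1)
Op 6: N2 marks N2=suspect -> (suspect,v1)
Op 7: N2 marks N2=dead -> (dead,v2)
Op 8: N2 marks N1=suspect -> (suspect,v1)

Answer: N0=alive,0 N1=suspect,1 N2=dead,2 N3=dead,1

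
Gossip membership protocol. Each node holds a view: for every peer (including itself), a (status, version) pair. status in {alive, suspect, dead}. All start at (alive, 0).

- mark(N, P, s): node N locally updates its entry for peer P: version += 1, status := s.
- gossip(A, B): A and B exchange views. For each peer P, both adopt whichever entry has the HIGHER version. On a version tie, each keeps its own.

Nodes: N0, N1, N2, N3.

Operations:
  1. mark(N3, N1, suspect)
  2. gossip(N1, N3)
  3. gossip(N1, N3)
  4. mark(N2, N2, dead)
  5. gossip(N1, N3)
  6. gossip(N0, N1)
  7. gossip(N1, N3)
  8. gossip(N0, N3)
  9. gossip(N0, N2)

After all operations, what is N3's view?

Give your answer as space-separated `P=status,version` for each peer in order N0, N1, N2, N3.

Answer: N0=alive,0 N1=suspect,1 N2=alive,0 N3=alive,0

Derivation:
Op 1: N3 marks N1=suspect -> (suspect,v1)
Op 2: gossip N1<->N3 -> N1.N0=(alive,v0) N1.N1=(suspect,v1) N1.N2=(alive,v0) N1.N3=(alive,v0) | N3.N0=(alive,v0) N3.N1=(suspect,v1) N3.N2=(alive,v0) N3.N3=(alive,v0)
Op 3: gossip N1<->N3 -> N1.N0=(alive,v0) N1.N1=(suspect,v1) N1.N2=(alive,v0) N1.N3=(alive,v0) | N3.N0=(alive,v0) N3.N1=(suspect,v1) N3.N2=(alive,v0) N3.N3=(alive,v0)
Op 4: N2 marks N2=dead -> (dead,v1)
Op 5: gossip N1<->N3 -> N1.N0=(alive,v0) N1.N1=(suspect,v1) N1.N2=(alive,v0) N1.N3=(alive,v0) | N3.N0=(alive,v0) N3.N1=(suspect,v1) N3.N2=(alive,v0) N3.N3=(alive,v0)
Op 6: gossip N0<->N1 -> N0.N0=(alive,v0) N0.N1=(suspect,v1) N0.N2=(alive,v0) N0.N3=(alive,v0) | N1.N0=(alive,v0) N1.N1=(suspect,v1) N1.N2=(alive,v0) N1.N3=(alive,v0)
Op 7: gossip N1<->N3 -> N1.N0=(alive,v0) N1.N1=(suspect,v1) N1.N2=(alive,v0) N1.N3=(alive,v0) | N3.N0=(alive,v0) N3.N1=(suspect,v1) N3.N2=(alive,v0) N3.N3=(alive,v0)
Op 8: gossip N0<->N3 -> N0.N0=(alive,v0) N0.N1=(suspect,v1) N0.N2=(alive,v0) N0.N3=(alive,v0) | N3.N0=(alive,v0) N3.N1=(suspect,v1) N3.N2=(alive,v0) N3.N3=(alive,v0)
Op 9: gossip N0<->N2 -> N0.N0=(alive,v0) N0.N1=(suspect,v1) N0.N2=(dead,v1) N0.N3=(alive,v0) | N2.N0=(alive,v0) N2.N1=(suspect,v1) N2.N2=(dead,v1) N2.N3=(alive,v0)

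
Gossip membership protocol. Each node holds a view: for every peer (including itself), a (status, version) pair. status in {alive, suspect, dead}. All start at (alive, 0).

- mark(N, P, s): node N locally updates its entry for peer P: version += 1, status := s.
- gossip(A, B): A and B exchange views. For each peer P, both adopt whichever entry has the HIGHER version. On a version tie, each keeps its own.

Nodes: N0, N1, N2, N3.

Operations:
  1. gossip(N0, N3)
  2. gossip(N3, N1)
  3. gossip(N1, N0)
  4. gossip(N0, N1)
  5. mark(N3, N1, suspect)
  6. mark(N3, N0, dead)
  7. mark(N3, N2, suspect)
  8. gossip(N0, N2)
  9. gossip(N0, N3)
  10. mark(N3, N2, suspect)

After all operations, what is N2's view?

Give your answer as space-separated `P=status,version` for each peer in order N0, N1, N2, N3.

Answer: N0=alive,0 N1=alive,0 N2=alive,0 N3=alive,0

Derivation:
Op 1: gossip N0<->N3 -> N0.N0=(alive,v0) N0.N1=(alive,v0) N0.N2=(alive,v0) N0.N3=(alive,v0) | N3.N0=(alive,v0) N3.N1=(alive,v0) N3.N2=(alive,v0) N3.N3=(alive,v0)
Op 2: gossip N3<->N1 -> N3.N0=(alive,v0) N3.N1=(alive,v0) N3.N2=(alive,v0) N3.N3=(alive,v0) | N1.N0=(alive,v0) N1.N1=(alive,v0) N1.N2=(alive,v0) N1.N3=(alive,v0)
Op 3: gossip N1<->N0 -> N1.N0=(alive,v0) N1.N1=(alive,v0) N1.N2=(alive,v0) N1.N3=(alive,v0) | N0.N0=(alive,v0) N0.N1=(alive,v0) N0.N2=(alive,v0) N0.N3=(alive,v0)
Op 4: gossip N0<->N1 -> N0.N0=(alive,v0) N0.N1=(alive,v0) N0.N2=(alive,v0) N0.N3=(alive,v0) | N1.N0=(alive,v0) N1.N1=(alive,v0) N1.N2=(alive,v0) N1.N3=(alive,v0)
Op 5: N3 marks N1=suspect -> (suspect,v1)
Op 6: N3 marks N0=dead -> (dead,v1)
Op 7: N3 marks N2=suspect -> (suspect,v1)
Op 8: gossip N0<->N2 -> N0.N0=(alive,v0) N0.N1=(alive,v0) N0.N2=(alive,v0) N0.N3=(alive,v0) | N2.N0=(alive,v0) N2.N1=(alive,v0) N2.N2=(alive,v0) N2.N3=(alive,v0)
Op 9: gossip N0<->N3 -> N0.N0=(dead,v1) N0.N1=(suspect,v1) N0.N2=(suspect,v1) N0.N3=(alive,v0) | N3.N0=(dead,v1) N3.N1=(suspect,v1) N3.N2=(suspect,v1) N3.N3=(alive,v0)
Op 10: N3 marks N2=suspect -> (suspect,v2)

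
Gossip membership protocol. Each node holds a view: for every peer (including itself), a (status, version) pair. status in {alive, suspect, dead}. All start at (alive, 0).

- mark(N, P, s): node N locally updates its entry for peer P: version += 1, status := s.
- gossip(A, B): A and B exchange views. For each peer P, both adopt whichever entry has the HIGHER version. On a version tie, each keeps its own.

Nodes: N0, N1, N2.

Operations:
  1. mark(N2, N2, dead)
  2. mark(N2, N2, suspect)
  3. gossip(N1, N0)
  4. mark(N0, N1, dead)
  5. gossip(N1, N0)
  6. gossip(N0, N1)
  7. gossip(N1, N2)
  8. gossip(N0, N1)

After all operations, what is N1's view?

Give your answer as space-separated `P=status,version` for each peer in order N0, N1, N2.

Op 1: N2 marks N2=dead -> (dead,v1)
Op 2: N2 marks N2=suspect -> (suspect,v2)
Op 3: gossip N1<->N0 -> N1.N0=(alive,v0) N1.N1=(alive,v0) N1.N2=(alive,v0) | N0.N0=(alive,v0) N0.N1=(alive,v0) N0.N2=(alive,v0)
Op 4: N0 marks N1=dead -> (dead,v1)
Op 5: gossip N1<->N0 -> N1.N0=(alive,v0) N1.N1=(dead,v1) N1.N2=(alive,v0) | N0.N0=(alive,v0) N0.N1=(dead,v1) N0.N2=(alive,v0)
Op 6: gossip N0<->N1 -> N0.N0=(alive,v0) N0.N1=(dead,v1) N0.N2=(alive,v0) | N1.N0=(alive,v0) N1.N1=(dead,v1) N1.N2=(alive,v0)
Op 7: gossip N1<->N2 -> N1.N0=(alive,v0) N1.N1=(dead,v1) N1.N2=(suspect,v2) | N2.N0=(alive,v0) N2.N1=(dead,v1) N2.N2=(suspect,v2)
Op 8: gossip N0<->N1 -> N0.N0=(alive,v0) N0.N1=(dead,v1) N0.N2=(suspect,v2) | N1.N0=(alive,v0) N1.N1=(dead,v1) N1.N2=(suspect,v2)

Answer: N0=alive,0 N1=dead,1 N2=suspect,2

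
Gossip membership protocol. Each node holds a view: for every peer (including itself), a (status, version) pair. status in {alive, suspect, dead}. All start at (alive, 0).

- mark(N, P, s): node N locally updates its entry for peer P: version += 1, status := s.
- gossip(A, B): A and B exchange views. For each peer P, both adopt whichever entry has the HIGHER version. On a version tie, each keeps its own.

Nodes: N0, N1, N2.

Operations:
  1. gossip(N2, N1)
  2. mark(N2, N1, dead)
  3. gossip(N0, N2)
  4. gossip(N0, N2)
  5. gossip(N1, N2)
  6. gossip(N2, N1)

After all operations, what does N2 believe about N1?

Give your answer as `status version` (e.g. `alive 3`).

Op 1: gossip N2<->N1 -> N2.N0=(alive,v0) N2.N1=(alive,v0) N2.N2=(alive,v0) | N1.N0=(alive,v0) N1.N1=(alive,v0) N1.N2=(alive,v0)
Op 2: N2 marks N1=dead -> (dead,v1)
Op 3: gossip N0<->N2 -> N0.N0=(alive,v0) N0.N1=(dead,v1) N0.N2=(alive,v0) | N2.N0=(alive,v0) N2.N1=(dead,v1) N2.N2=(alive,v0)
Op 4: gossip N0<->N2 -> N0.N0=(alive,v0) N0.N1=(dead,v1) N0.N2=(alive,v0) | N2.N0=(alive,v0) N2.N1=(dead,v1) N2.N2=(alive,v0)
Op 5: gossip N1<->N2 -> N1.N0=(alive,v0) N1.N1=(dead,v1) N1.N2=(alive,v0) | N2.N0=(alive,v0) N2.N1=(dead,v1) N2.N2=(alive,v0)
Op 6: gossip N2<->N1 -> N2.N0=(alive,v0) N2.N1=(dead,v1) N2.N2=(alive,v0) | N1.N0=(alive,v0) N1.N1=(dead,v1) N1.N2=(alive,v0)

Answer: dead 1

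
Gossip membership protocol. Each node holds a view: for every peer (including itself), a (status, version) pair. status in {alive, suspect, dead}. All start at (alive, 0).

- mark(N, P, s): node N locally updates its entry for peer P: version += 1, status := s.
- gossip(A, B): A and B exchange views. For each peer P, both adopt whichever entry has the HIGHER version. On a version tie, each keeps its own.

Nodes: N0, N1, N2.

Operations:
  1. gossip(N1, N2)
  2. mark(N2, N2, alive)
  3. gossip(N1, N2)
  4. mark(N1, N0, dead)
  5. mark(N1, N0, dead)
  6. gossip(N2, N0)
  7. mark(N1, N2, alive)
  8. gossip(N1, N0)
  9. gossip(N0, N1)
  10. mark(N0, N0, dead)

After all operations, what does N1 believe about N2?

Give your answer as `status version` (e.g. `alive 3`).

Op 1: gossip N1<->N2 -> N1.N0=(alive,v0) N1.N1=(alive,v0) N1.N2=(alive,v0) | N2.N0=(alive,v0) N2.N1=(alive,v0) N2.N2=(alive,v0)
Op 2: N2 marks N2=alive -> (alive,v1)
Op 3: gossip N1<->N2 -> N1.N0=(alive,v0) N1.N1=(alive,v0) N1.N2=(alive,v1) | N2.N0=(alive,v0) N2.N1=(alive,v0) N2.N2=(alive,v1)
Op 4: N1 marks N0=dead -> (dead,v1)
Op 5: N1 marks N0=dead -> (dead,v2)
Op 6: gossip N2<->N0 -> N2.N0=(alive,v0) N2.N1=(alive,v0) N2.N2=(alive,v1) | N0.N0=(alive,v0) N0.N1=(alive,v0) N0.N2=(alive,v1)
Op 7: N1 marks N2=alive -> (alive,v2)
Op 8: gossip N1<->N0 -> N1.N0=(dead,v2) N1.N1=(alive,v0) N1.N2=(alive,v2) | N0.N0=(dead,v2) N0.N1=(alive,v0) N0.N2=(alive,v2)
Op 9: gossip N0<->N1 -> N0.N0=(dead,v2) N0.N1=(alive,v0) N0.N2=(alive,v2) | N1.N0=(dead,v2) N1.N1=(alive,v0) N1.N2=(alive,v2)
Op 10: N0 marks N0=dead -> (dead,v3)

Answer: alive 2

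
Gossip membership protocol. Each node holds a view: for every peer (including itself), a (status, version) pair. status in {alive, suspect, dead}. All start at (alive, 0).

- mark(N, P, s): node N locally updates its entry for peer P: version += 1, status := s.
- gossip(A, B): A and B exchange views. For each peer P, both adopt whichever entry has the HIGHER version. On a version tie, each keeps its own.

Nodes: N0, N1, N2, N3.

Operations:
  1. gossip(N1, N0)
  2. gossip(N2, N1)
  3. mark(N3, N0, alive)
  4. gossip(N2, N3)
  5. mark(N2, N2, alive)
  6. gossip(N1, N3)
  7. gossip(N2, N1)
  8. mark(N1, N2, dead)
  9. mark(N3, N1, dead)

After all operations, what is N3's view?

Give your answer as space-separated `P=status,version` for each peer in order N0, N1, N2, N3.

Answer: N0=alive,1 N1=dead,1 N2=alive,0 N3=alive,0

Derivation:
Op 1: gossip N1<->N0 -> N1.N0=(alive,v0) N1.N1=(alive,v0) N1.N2=(alive,v0) N1.N3=(alive,v0) | N0.N0=(alive,v0) N0.N1=(alive,v0) N0.N2=(alive,v0) N0.N3=(alive,v0)
Op 2: gossip N2<->N1 -> N2.N0=(alive,v0) N2.N1=(alive,v0) N2.N2=(alive,v0) N2.N3=(alive,v0) | N1.N0=(alive,v0) N1.N1=(alive,v0) N1.N2=(alive,v0) N1.N3=(alive,v0)
Op 3: N3 marks N0=alive -> (alive,v1)
Op 4: gossip N2<->N3 -> N2.N0=(alive,v1) N2.N1=(alive,v0) N2.N2=(alive,v0) N2.N3=(alive,v0) | N3.N0=(alive,v1) N3.N1=(alive,v0) N3.N2=(alive,v0) N3.N3=(alive,v0)
Op 5: N2 marks N2=alive -> (alive,v1)
Op 6: gossip N1<->N3 -> N1.N0=(alive,v1) N1.N1=(alive,v0) N1.N2=(alive,v0) N1.N3=(alive,v0) | N3.N0=(alive,v1) N3.N1=(alive,v0) N3.N2=(alive,v0) N3.N3=(alive,v0)
Op 7: gossip N2<->N1 -> N2.N0=(alive,v1) N2.N1=(alive,v0) N2.N2=(alive,v1) N2.N3=(alive,v0) | N1.N0=(alive,v1) N1.N1=(alive,v0) N1.N2=(alive,v1) N1.N3=(alive,v0)
Op 8: N1 marks N2=dead -> (dead,v2)
Op 9: N3 marks N1=dead -> (dead,v1)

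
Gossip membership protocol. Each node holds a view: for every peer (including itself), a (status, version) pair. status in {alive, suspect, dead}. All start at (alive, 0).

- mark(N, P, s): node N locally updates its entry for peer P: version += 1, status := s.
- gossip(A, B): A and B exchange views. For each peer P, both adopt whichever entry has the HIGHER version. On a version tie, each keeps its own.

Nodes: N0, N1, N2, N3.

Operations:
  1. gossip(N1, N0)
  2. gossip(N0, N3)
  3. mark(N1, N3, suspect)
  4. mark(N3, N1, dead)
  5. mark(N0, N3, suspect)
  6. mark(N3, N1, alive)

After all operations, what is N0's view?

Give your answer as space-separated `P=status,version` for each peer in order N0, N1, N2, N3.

Answer: N0=alive,0 N1=alive,0 N2=alive,0 N3=suspect,1

Derivation:
Op 1: gossip N1<->N0 -> N1.N0=(alive,v0) N1.N1=(alive,v0) N1.N2=(alive,v0) N1.N3=(alive,v0) | N0.N0=(alive,v0) N0.N1=(alive,v0) N0.N2=(alive,v0) N0.N3=(alive,v0)
Op 2: gossip N0<->N3 -> N0.N0=(alive,v0) N0.N1=(alive,v0) N0.N2=(alive,v0) N0.N3=(alive,v0) | N3.N0=(alive,v0) N3.N1=(alive,v0) N3.N2=(alive,v0) N3.N3=(alive,v0)
Op 3: N1 marks N3=suspect -> (suspect,v1)
Op 4: N3 marks N1=dead -> (dead,v1)
Op 5: N0 marks N3=suspect -> (suspect,v1)
Op 6: N3 marks N1=alive -> (alive,v2)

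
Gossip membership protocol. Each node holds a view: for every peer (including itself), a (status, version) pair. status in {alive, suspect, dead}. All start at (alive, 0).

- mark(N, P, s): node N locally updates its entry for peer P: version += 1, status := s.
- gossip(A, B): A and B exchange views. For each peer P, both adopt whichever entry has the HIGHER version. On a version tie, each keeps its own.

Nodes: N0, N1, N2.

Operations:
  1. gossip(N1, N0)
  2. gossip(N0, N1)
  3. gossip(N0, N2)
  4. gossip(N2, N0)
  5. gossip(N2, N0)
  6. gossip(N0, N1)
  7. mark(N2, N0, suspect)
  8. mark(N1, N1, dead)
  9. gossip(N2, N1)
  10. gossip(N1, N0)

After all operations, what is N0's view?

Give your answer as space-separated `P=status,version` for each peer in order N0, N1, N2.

Answer: N0=suspect,1 N1=dead,1 N2=alive,0

Derivation:
Op 1: gossip N1<->N0 -> N1.N0=(alive,v0) N1.N1=(alive,v0) N1.N2=(alive,v0) | N0.N0=(alive,v0) N0.N1=(alive,v0) N0.N2=(alive,v0)
Op 2: gossip N0<->N1 -> N0.N0=(alive,v0) N0.N1=(alive,v0) N0.N2=(alive,v0) | N1.N0=(alive,v0) N1.N1=(alive,v0) N1.N2=(alive,v0)
Op 3: gossip N0<->N2 -> N0.N0=(alive,v0) N0.N1=(alive,v0) N0.N2=(alive,v0) | N2.N0=(alive,v0) N2.N1=(alive,v0) N2.N2=(alive,v0)
Op 4: gossip N2<->N0 -> N2.N0=(alive,v0) N2.N1=(alive,v0) N2.N2=(alive,v0) | N0.N0=(alive,v0) N0.N1=(alive,v0) N0.N2=(alive,v0)
Op 5: gossip N2<->N0 -> N2.N0=(alive,v0) N2.N1=(alive,v0) N2.N2=(alive,v0) | N0.N0=(alive,v0) N0.N1=(alive,v0) N0.N2=(alive,v0)
Op 6: gossip N0<->N1 -> N0.N0=(alive,v0) N0.N1=(alive,v0) N0.N2=(alive,v0) | N1.N0=(alive,v0) N1.N1=(alive,v0) N1.N2=(alive,v0)
Op 7: N2 marks N0=suspect -> (suspect,v1)
Op 8: N1 marks N1=dead -> (dead,v1)
Op 9: gossip N2<->N1 -> N2.N0=(suspect,v1) N2.N1=(dead,v1) N2.N2=(alive,v0) | N1.N0=(suspect,v1) N1.N1=(dead,v1) N1.N2=(alive,v0)
Op 10: gossip N1<->N0 -> N1.N0=(suspect,v1) N1.N1=(dead,v1) N1.N2=(alive,v0) | N0.N0=(suspect,v1) N0.N1=(dead,v1) N0.N2=(alive,v0)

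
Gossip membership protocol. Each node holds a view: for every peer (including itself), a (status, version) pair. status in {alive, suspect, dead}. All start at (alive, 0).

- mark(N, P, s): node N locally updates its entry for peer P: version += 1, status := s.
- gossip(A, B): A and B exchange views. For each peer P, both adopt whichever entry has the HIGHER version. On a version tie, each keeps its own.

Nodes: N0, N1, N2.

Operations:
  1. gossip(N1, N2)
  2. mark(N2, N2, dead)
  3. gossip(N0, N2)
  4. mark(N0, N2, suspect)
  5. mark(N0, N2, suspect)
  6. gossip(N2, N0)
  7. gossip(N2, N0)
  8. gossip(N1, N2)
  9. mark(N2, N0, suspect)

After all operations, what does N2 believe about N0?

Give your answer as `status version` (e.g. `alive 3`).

Answer: suspect 1

Derivation:
Op 1: gossip N1<->N2 -> N1.N0=(alive,v0) N1.N1=(alive,v0) N1.N2=(alive,v0) | N2.N0=(alive,v0) N2.N1=(alive,v0) N2.N2=(alive,v0)
Op 2: N2 marks N2=dead -> (dead,v1)
Op 3: gossip N0<->N2 -> N0.N0=(alive,v0) N0.N1=(alive,v0) N0.N2=(dead,v1) | N2.N0=(alive,v0) N2.N1=(alive,v0) N2.N2=(dead,v1)
Op 4: N0 marks N2=suspect -> (suspect,v2)
Op 5: N0 marks N2=suspect -> (suspect,v3)
Op 6: gossip N2<->N0 -> N2.N0=(alive,v0) N2.N1=(alive,v0) N2.N2=(suspect,v3) | N0.N0=(alive,v0) N0.N1=(alive,v0) N0.N2=(suspect,v3)
Op 7: gossip N2<->N0 -> N2.N0=(alive,v0) N2.N1=(alive,v0) N2.N2=(suspect,v3) | N0.N0=(alive,v0) N0.N1=(alive,v0) N0.N2=(suspect,v3)
Op 8: gossip N1<->N2 -> N1.N0=(alive,v0) N1.N1=(alive,v0) N1.N2=(suspect,v3) | N2.N0=(alive,v0) N2.N1=(alive,v0) N2.N2=(suspect,v3)
Op 9: N2 marks N0=suspect -> (suspect,v1)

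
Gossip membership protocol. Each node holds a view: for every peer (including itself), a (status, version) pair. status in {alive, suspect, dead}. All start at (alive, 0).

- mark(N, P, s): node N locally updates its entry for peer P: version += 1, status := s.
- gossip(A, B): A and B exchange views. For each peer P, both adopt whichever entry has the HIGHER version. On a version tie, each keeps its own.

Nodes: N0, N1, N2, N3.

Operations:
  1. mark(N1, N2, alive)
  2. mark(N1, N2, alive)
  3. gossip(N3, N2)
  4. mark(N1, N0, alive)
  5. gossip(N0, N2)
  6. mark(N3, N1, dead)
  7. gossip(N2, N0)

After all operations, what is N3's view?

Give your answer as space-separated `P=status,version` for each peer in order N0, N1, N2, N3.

Op 1: N1 marks N2=alive -> (alive,v1)
Op 2: N1 marks N2=alive -> (alive,v2)
Op 3: gossip N3<->N2 -> N3.N0=(alive,v0) N3.N1=(alive,v0) N3.N2=(alive,v0) N3.N3=(alive,v0) | N2.N0=(alive,v0) N2.N1=(alive,v0) N2.N2=(alive,v0) N2.N3=(alive,v0)
Op 4: N1 marks N0=alive -> (alive,v1)
Op 5: gossip N0<->N2 -> N0.N0=(alive,v0) N0.N1=(alive,v0) N0.N2=(alive,v0) N0.N3=(alive,v0) | N2.N0=(alive,v0) N2.N1=(alive,v0) N2.N2=(alive,v0) N2.N3=(alive,v0)
Op 6: N3 marks N1=dead -> (dead,v1)
Op 7: gossip N2<->N0 -> N2.N0=(alive,v0) N2.N1=(alive,v0) N2.N2=(alive,v0) N2.N3=(alive,v0) | N0.N0=(alive,v0) N0.N1=(alive,v0) N0.N2=(alive,v0) N0.N3=(alive,v0)

Answer: N0=alive,0 N1=dead,1 N2=alive,0 N3=alive,0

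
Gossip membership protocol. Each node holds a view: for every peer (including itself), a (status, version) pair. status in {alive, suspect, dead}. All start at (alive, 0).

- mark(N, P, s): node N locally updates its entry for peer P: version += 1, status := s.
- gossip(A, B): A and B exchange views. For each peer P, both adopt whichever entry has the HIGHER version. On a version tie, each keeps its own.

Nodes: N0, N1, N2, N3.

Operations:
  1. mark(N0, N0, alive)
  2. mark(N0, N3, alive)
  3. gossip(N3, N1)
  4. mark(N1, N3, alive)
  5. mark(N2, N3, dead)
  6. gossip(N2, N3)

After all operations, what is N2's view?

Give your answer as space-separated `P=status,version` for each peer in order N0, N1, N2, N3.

Answer: N0=alive,0 N1=alive,0 N2=alive,0 N3=dead,1

Derivation:
Op 1: N0 marks N0=alive -> (alive,v1)
Op 2: N0 marks N3=alive -> (alive,v1)
Op 3: gossip N3<->N1 -> N3.N0=(alive,v0) N3.N1=(alive,v0) N3.N2=(alive,v0) N3.N3=(alive,v0) | N1.N0=(alive,v0) N1.N1=(alive,v0) N1.N2=(alive,v0) N1.N3=(alive,v0)
Op 4: N1 marks N3=alive -> (alive,v1)
Op 5: N2 marks N3=dead -> (dead,v1)
Op 6: gossip N2<->N3 -> N2.N0=(alive,v0) N2.N1=(alive,v0) N2.N2=(alive,v0) N2.N3=(dead,v1) | N3.N0=(alive,v0) N3.N1=(alive,v0) N3.N2=(alive,v0) N3.N3=(dead,v1)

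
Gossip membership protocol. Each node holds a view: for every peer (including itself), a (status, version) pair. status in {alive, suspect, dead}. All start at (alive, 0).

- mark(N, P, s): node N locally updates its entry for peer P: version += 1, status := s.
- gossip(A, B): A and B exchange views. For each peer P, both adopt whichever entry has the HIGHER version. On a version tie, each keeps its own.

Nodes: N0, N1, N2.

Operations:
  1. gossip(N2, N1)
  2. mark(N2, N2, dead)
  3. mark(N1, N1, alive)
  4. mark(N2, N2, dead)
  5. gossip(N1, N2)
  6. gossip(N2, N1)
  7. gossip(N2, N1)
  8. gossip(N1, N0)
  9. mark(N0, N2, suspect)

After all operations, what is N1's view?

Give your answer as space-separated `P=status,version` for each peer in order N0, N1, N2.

Answer: N0=alive,0 N1=alive,1 N2=dead,2

Derivation:
Op 1: gossip N2<->N1 -> N2.N0=(alive,v0) N2.N1=(alive,v0) N2.N2=(alive,v0) | N1.N0=(alive,v0) N1.N1=(alive,v0) N1.N2=(alive,v0)
Op 2: N2 marks N2=dead -> (dead,v1)
Op 3: N1 marks N1=alive -> (alive,v1)
Op 4: N2 marks N2=dead -> (dead,v2)
Op 5: gossip N1<->N2 -> N1.N0=(alive,v0) N1.N1=(alive,v1) N1.N2=(dead,v2) | N2.N0=(alive,v0) N2.N1=(alive,v1) N2.N2=(dead,v2)
Op 6: gossip N2<->N1 -> N2.N0=(alive,v0) N2.N1=(alive,v1) N2.N2=(dead,v2) | N1.N0=(alive,v0) N1.N1=(alive,v1) N1.N2=(dead,v2)
Op 7: gossip N2<->N1 -> N2.N0=(alive,v0) N2.N1=(alive,v1) N2.N2=(dead,v2) | N1.N0=(alive,v0) N1.N1=(alive,v1) N1.N2=(dead,v2)
Op 8: gossip N1<->N0 -> N1.N0=(alive,v0) N1.N1=(alive,v1) N1.N2=(dead,v2) | N0.N0=(alive,v0) N0.N1=(alive,v1) N0.N2=(dead,v2)
Op 9: N0 marks N2=suspect -> (suspect,v3)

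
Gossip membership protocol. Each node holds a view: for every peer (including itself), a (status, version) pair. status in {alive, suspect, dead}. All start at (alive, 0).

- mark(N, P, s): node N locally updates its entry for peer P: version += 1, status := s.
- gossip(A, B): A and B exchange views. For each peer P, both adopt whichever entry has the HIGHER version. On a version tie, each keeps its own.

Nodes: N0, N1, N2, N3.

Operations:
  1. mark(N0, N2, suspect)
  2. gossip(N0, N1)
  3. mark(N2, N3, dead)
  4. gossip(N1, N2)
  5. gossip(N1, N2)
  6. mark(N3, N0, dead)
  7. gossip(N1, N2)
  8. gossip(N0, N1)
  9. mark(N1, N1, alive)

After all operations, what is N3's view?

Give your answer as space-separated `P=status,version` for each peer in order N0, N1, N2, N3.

Answer: N0=dead,1 N1=alive,0 N2=alive,0 N3=alive,0

Derivation:
Op 1: N0 marks N2=suspect -> (suspect,v1)
Op 2: gossip N0<->N1 -> N0.N0=(alive,v0) N0.N1=(alive,v0) N0.N2=(suspect,v1) N0.N3=(alive,v0) | N1.N0=(alive,v0) N1.N1=(alive,v0) N1.N2=(suspect,v1) N1.N3=(alive,v0)
Op 3: N2 marks N3=dead -> (dead,v1)
Op 4: gossip N1<->N2 -> N1.N0=(alive,v0) N1.N1=(alive,v0) N1.N2=(suspect,v1) N1.N3=(dead,v1) | N2.N0=(alive,v0) N2.N1=(alive,v0) N2.N2=(suspect,v1) N2.N3=(dead,v1)
Op 5: gossip N1<->N2 -> N1.N0=(alive,v0) N1.N1=(alive,v0) N1.N2=(suspect,v1) N1.N3=(dead,v1) | N2.N0=(alive,v0) N2.N1=(alive,v0) N2.N2=(suspect,v1) N2.N3=(dead,v1)
Op 6: N3 marks N0=dead -> (dead,v1)
Op 7: gossip N1<->N2 -> N1.N0=(alive,v0) N1.N1=(alive,v0) N1.N2=(suspect,v1) N1.N3=(dead,v1) | N2.N0=(alive,v0) N2.N1=(alive,v0) N2.N2=(suspect,v1) N2.N3=(dead,v1)
Op 8: gossip N0<->N1 -> N0.N0=(alive,v0) N0.N1=(alive,v0) N0.N2=(suspect,v1) N0.N3=(dead,v1) | N1.N0=(alive,v0) N1.N1=(alive,v0) N1.N2=(suspect,v1) N1.N3=(dead,v1)
Op 9: N1 marks N1=alive -> (alive,v1)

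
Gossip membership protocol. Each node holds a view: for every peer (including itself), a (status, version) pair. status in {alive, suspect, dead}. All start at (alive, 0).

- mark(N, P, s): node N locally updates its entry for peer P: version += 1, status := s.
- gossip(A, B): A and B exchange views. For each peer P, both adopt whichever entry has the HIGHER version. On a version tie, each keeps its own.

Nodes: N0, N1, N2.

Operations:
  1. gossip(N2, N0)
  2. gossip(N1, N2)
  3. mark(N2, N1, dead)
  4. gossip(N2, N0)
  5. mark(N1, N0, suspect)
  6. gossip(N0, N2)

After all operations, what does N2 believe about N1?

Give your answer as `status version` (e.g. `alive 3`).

Answer: dead 1

Derivation:
Op 1: gossip N2<->N0 -> N2.N0=(alive,v0) N2.N1=(alive,v0) N2.N2=(alive,v0) | N0.N0=(alive,v0) N0.N1=(alive,v0) N0.N2=(alive,v0)
Op 2: gossip N1<->N2 -> N1.N0=(alive,v0) N1.N1=(alive,v0) N1.N2=(alive,v0) | N2.N0=(alive,v0) N2.N1=(alive,v0) N2.N2=(alive,v0)
Op 3: N2 marks N1=dead -> (dead,v1)
Op 4: gossip N2<->N0 -> N2.N0=(alive,v0) N2.N1=(dead,v1) N2.N2=(alive,v0) | N0.N0=(alive,v0) N0.N1=(dead,v1) N0.N2=(alive,v0)
Op 5: N1 marks N0=suspect -> (suspect,v1)
Op 6: gossip N0<->N2 -> N0.N0=(alive,v0) N0.N1=(dead,v1) N0.N2=(alive,v0) | N2.N0=(alive,v0) N2.N1=(dead,v1) N2.N2=(alive,v0)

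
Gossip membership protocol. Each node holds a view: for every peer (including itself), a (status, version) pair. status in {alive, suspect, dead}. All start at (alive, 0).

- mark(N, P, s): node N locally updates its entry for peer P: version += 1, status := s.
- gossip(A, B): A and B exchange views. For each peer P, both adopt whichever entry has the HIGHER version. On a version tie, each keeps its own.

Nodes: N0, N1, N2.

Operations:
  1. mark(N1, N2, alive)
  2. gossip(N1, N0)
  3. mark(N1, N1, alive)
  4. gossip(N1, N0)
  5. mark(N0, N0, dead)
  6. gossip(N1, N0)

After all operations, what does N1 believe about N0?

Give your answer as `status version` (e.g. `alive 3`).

Op 1: N1 marks N2=alive -> (alive,v1)
Op 2: gossip N1<->N0 -> N1.N0=(alive,v0) N1.N1=(alive,v0) N1.N2=(alive,v1) | N0.N0=(alive,v0) N0.N1=(alive,v0) N0.N2=(alive,v1)
Op 3: N1 marks N1=alive -> (alive,v1)
Op 4: gossip N1<->N0 -> N1.N0=(alive,v0) N1.N1=(alive,v1) N1.N2=(alive,v1) | N0.N0=(alive,v0) N0.N1=(alive,v1) N0.N2=(alive,v1)
Op 5: N0 marks N0=dead -> (dead,v1)
Op 6: gossip N1<->N0 -> N1.N0=(dead,v1) N1.N1=(alive,v1) N1.N2=(alive,v1) | N0.N0=(dead,v1) N0.N1=(alive,v1) N0.N2=(alive,v1)

Answer: dead 1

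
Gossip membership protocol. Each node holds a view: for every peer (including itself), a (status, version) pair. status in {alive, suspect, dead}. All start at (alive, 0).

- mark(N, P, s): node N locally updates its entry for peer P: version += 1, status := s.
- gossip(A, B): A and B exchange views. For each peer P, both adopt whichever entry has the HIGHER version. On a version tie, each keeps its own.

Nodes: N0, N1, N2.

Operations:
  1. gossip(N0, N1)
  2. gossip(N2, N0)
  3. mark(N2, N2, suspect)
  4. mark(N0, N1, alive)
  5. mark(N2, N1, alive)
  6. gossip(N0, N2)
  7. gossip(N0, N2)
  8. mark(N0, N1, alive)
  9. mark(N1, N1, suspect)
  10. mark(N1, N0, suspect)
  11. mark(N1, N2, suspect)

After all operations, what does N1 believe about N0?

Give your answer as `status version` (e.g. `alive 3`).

Answer: suspect 1

Derivation:
Op 1: gossip N0<->N1 -> N0.N0=(alive,v0) N0.N1=(alive,v0) N0.N2=(alive,v0) | N1.N0=(alive,v0) N1.N1=(alive,v0) N1.N2=(alive,v0)
Op 2: gossip N2<->N0 -> N2.N0=(alive,v0) N2.N1=(alive,v0) N2.N2=(alive,v0) | N0.N0=(alive,v0) N0.N1=(alive,v0) N0.N2=(alive,v0)
Op 3: N2 marks N2=suspect -> (suspect,v1)
Op 4: N0 marks N1=alive -> (alive,v1)
Op 5: N2 marks N1=alive -> (alive,v1)
Op 6: gossip N0<->N2 -> N0.N0=(alive,v0) N0.N1=(alive,v1) N0.N2=(suspect,v1) | N2.N0=(alive,v0) N2.N1=(alive,v1) N2.N2=(suspect,v1)
Op 7: gossip N0<->N2 -> N0.N0=(alive,v0) N0.N1=(alive,v1) N0.N2=(suspect,v1) | N2.N0=(alive,v0) N2.N1=(alive,v1) N2.N2=(suspect,v1)
Op 8: N0 marks N1=alive -> (alive,v2)
Op 9: N1 marks N1=suspect -> (suspect,v1)
Op 10: N1 marks N0=suspect -> (suspect,v1)
Op 11: N1 marks N2=suspect -> (suspect,v1)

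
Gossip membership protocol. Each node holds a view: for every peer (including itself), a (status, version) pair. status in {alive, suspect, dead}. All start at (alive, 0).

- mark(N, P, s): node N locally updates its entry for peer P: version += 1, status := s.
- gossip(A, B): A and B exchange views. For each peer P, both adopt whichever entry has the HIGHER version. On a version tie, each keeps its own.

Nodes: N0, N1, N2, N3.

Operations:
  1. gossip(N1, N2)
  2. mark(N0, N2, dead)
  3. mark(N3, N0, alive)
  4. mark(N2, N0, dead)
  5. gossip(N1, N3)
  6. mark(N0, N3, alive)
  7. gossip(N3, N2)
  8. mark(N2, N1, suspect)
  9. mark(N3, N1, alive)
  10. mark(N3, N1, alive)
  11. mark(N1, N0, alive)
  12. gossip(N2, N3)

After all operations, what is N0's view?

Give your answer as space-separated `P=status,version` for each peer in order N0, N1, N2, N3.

Op 1: gossip N1<->N2 -> N1.N0=(alive,v0) N1.N1=(alive,v0) N1.N2=(alive,v0) N1.N3=(alive,v0) | N2.N0=(alive,v0) N2.N1=(alive,v0) N2.N2=(alive,v0) N2.N3=(alive,v0)
Op 2: N0 marks N2=dead -> (dead,v1)
Op 3: N3 marks N0=alive -> (alive,v1)
Op 4: N2 marks N0=dead -> (dead,v1)
Op 5: gossip N1<->N3 -> N1.N0=(alive,v1) N1.N1=(alive,v0) N1.N2=(alive,v0) N1.N3=(alive,v0) | N3.N0=(alive,v1) N3.N1=(alive,v0) N3.N2=(alive,v0) N3.N3=(alive,v0)
Op 6: N0 marks N3=alive -> (alive,v1)
Op 7: gossip N3<->N2 -> N3.N0=(alive,v1) N3.N1=(alive,v0) N3.N2=(alive,v0) N3.N3=(alive,v0) | N2.N0=(dead,v1) N2.N1=(alive,v0) N2.N2=(alive,v0) N2.N3=(alive,v0)
Op 8: N2 marks N1=suspect -> (suspect,v1)
Op 9: N3 marks N1=alive -> (alive,v1)
Op 10: N3 marks N1=alive -> (alive,v2)
Op 11: N1 marks N0=alive -> (alive,v2)
Op 12: gossip N2<->N3 -> N2.N0=(dead,v1) N2.N1=(alive,v2) N2.N2=(alive,v0) N2.N3=(alive,v0) | N3.N0=(alive,v1) N3.N1=(alive,v2) N3.N2=(alive,v0) N3.N3=(alive,v0)

Answer: N0=alive,0 N1=alive,0 N2=dead,1 N3=alive,1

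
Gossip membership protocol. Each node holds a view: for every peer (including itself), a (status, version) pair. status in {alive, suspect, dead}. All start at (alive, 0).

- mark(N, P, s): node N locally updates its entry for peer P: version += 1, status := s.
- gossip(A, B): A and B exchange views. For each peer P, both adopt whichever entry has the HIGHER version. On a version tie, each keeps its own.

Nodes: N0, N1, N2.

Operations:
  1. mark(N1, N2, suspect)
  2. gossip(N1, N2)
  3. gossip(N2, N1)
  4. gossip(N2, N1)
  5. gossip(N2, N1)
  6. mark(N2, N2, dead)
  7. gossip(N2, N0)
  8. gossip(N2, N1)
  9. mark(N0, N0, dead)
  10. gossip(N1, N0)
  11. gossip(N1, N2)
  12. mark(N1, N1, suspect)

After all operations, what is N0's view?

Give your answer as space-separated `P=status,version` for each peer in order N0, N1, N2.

Op 1: N1 marks N2=suspect -> (suspect,v1)
Op 2: gossip N1<->N2 -> N1.N0=(alive,v0) N1.N1=(alive,v0) N1.N2=(suspect,v1) | N2.N0=(alive,v0) N2.N1=(alive,v0) N2.N2=(suspect,v1)
Op 3: gossip N2<->N1 -> N2.N0=(alive,v0) N2.N1=(alive,v0) N2.N2=(suspect,v1) | N1.N0=(alive,v0) N1.N1=(alive,v0) N1.N2=(suspect,v1)
Op 4: gossip N2<->N1 -> N2.N0=(alive,v0) N2.N1=(alive,v0) N2.N2=(suspect,v1) | N1.N0=(alive,v0) N1.N1=(alive,v0) N1.N2=(suspect,v1)
Op 5: gossip N2<->N1 -> N2.N0=(alive,v0) N2.N1=(alive,v0) N2.N2=(suspect,v1) | N1.N0=(alive,v0) N1.N1=(alive,v0) N1.N2=(suspect,v1)
Op 6: N2 marks N2=dead -> (dead,v2)
Op 7: gossip N2<->N0 -> N2.N0=(alive,v0) N2.N1=(alive,v0) N2.N2=(dead,v2) | N0.N0=(alive,v0) N0.N1=(alive,v0) N0.N2=(dead,v2)
Op 8: gossip N2<->N1 -> N2.N0=(alive,v0) N2.N1=(alive,v0) N2.N2=(dead,v2) | N1.N0=(alive,v0) N1.N1=(alive,v0) N1.N2=(dead,v2)
Op 9: N0 marks N0=dead -> (dead,v1)
Op 10: gossip N1<->N0 -> N1.N0=(dead,v1) N1.N1=(alive,v0) N1.N2=(dead,v2) | N0.N0=(dead,v1) N0.N1=(alive,v0) N0.N2=(dead,v2)
Op 11: gossip N1<->N2 -> N1.N0=(dead,v1) N1.N1=(alive,v0) N1.N2=(dead,v2) | N2.N0=(dead,v1) N2.N1=(alive,v0) N2.N2=(dead,v2)
Op 12: N1 marks N1=suspect -> (suspect,v1)

Answer: N0=dead,1 N1=alive,0 N2=dead,2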